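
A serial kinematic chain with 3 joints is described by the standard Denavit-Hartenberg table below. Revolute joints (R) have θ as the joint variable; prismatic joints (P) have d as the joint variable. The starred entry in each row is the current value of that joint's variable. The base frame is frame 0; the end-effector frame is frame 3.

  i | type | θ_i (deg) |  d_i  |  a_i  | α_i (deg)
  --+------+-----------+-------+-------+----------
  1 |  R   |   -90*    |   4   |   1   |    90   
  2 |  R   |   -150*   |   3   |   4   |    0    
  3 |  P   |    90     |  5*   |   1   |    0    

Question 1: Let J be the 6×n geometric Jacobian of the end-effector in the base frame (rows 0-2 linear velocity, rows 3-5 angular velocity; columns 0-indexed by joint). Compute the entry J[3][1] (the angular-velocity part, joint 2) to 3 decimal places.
-1.000

axis z_1 = (-1.0000,-0.0000,0.0000); lever o_n−o_1 = (-8.0000,2.9641,-2.8660)
cross product → J_v[:, 1] = (-0.0000,-2.8660,-2.9641)
J_ω[:, 1] = z_1
entry J[3][1] = -1.0000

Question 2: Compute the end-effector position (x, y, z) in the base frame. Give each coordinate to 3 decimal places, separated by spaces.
-8.000 1.964 1.134

after link 1: o_1 = (0.0000, -1.0000, 4.0000)
after link 2: o_2 = (-3.0000, 2.4641, 2.0000)
after link 3: o_3 = (-8.0000, 1.9641, 1.1340)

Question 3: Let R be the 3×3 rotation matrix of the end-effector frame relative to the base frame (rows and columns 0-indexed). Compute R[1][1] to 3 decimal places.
End-effector y-axis (col 1 of R) = (0.0000,-0.8660,0.5000)
R[1][1] = -0.8660

-0.866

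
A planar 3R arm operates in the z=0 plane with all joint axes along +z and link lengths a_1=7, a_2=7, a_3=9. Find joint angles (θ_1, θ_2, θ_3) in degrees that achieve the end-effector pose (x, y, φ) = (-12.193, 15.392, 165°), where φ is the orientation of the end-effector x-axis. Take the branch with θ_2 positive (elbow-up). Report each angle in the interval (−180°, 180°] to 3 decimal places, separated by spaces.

wrist centre = target − a_3·(cos φ, sin φ) = (-3.4997, 13.0626)
cos θ_2 = (182.8799−7²−7²)/(2·7·7) = 0.8661; θ_2 = 29.9889° (elbow-up)
β = atan2(13.0626,-3.4997) = 104.9981°; ψ = atan2(3.4988,13.0629) = 14.9945°
θ_1 = β − ψ = 90.0037°
θ_3 = φ − θ_1 − θ_2 = 45.0074° (wrapped to (-180°,180°])

90.004 29.989 45.007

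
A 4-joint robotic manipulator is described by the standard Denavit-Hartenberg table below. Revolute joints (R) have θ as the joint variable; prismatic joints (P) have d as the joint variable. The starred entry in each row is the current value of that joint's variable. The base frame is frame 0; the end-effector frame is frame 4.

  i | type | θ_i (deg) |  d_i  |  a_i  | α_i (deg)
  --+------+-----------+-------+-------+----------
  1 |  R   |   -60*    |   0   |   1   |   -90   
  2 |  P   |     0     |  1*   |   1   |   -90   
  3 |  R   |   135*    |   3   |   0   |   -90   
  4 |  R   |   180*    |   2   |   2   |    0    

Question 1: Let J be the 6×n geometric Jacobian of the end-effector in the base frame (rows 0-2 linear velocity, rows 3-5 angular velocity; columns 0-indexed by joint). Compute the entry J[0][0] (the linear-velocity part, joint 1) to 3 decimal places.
axis z_0 = ẑ; lever o_n−o_0 = (4.3155,0.1822,-3.0000)
cross product → J_v[:, 0] = (-0.1822,4.3155,0.0000)
J_ω[:, 0] = z_0
entry J[0][0] = -0.1822

-0.182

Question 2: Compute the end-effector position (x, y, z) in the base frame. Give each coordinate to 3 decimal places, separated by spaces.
4.316 0.182 -3.000

after link 1: o_1 = (0.5000, -0.8660, 0.0000)
after link 2: o_2 = (1.8660, -1.2321, 0.0000)
after link 3: o_3 = (1.8660, -1.2321, -3.0000)
after link 4: o_4 = (4.3155, 0.1822, -3.0000)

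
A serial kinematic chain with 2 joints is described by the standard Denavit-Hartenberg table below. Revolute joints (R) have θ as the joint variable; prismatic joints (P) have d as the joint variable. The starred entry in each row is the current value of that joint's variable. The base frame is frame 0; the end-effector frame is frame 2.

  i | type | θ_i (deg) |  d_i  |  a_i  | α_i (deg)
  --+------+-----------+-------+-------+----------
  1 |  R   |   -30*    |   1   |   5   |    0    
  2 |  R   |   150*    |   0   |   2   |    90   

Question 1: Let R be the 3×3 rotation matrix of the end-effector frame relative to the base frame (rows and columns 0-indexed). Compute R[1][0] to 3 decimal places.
End-effector x-axis (col 0 of R) = (-0.5000,0.8660,0.0000)
R[1][0] = 0.8660

0.866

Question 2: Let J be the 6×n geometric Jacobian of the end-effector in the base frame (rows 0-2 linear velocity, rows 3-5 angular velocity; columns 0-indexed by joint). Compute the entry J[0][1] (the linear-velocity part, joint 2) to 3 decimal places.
-1.732

axis z_1 = (0.0000,0.0000,1.0000); lever o_n−o_1 = (-1.0000,1.7321,0.0000)
cross product → J_v[:, 1] = (-1.7321,-1.0000,0.0000)
J_ω[:, 1] = z_1
entry J[0][1] = -1.7321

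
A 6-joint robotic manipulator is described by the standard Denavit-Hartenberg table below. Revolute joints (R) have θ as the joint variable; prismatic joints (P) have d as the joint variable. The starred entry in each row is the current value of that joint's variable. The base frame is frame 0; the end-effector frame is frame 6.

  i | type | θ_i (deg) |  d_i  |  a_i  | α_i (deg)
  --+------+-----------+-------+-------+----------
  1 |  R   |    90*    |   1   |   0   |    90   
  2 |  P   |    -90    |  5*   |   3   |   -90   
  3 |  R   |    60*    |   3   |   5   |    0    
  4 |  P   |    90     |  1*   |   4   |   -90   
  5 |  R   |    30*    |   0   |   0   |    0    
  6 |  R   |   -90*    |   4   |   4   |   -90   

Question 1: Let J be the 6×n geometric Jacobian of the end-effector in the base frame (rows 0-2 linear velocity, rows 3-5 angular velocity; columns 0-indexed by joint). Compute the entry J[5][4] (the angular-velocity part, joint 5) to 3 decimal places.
axis z_4 = (0.8660,-0.0000,0.5000); lever o_n−o_4 = (2.4641,3.4641,3.7321)
cross product → J_v[:, 4] = (-1.7321,-2.0000,3.0000)
J_ω[:, 4] = z_4
entry J[5][4] = 0.5000

0.500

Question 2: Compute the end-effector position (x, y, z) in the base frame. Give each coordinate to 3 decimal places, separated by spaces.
after link 1: o_1 = (0.0000, 0.0000, 1.0000)
after link 2: o_2 = (5.0000, -0.0000, -2.0000)
after link 3: o_3 = (0.6699, 3.0000, -4.5000)
after link 4: o_4 = (-1.3301, 4.0000, -1.0359)
after link 5: o_5 = (-1.3301, 4.0000, -1.0359)
after link 6: o_6 = (1.1340, 7.4641, 2.6962)

1.134 7.464 2.696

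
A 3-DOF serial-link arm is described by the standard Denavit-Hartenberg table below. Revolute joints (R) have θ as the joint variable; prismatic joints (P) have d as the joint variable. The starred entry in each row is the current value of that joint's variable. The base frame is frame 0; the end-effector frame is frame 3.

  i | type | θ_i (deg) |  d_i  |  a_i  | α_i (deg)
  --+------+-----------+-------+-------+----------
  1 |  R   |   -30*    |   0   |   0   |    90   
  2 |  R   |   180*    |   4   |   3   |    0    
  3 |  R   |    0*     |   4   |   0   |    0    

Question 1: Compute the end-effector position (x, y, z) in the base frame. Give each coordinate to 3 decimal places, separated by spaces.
after link 1: o_1 = (0.0000, 0.0000, 0.0000)
after link 2: o_2 = (-4.5981, -1.9641, 0.0000)
after link 3: o_3 = (-6.5981, -5.4282, 0.0000)

-6.598 -5.428 0.000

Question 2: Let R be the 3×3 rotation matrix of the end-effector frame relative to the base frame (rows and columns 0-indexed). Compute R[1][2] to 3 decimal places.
End-effector z-axis (col 2 of R) = (-0.5000,-0.8660,0.0000)
R[1][2] = -0.8660

-0.866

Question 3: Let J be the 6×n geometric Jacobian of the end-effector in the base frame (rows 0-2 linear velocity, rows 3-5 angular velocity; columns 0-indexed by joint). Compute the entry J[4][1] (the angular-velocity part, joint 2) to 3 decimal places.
axis z_1 = (-0.5000,-0.8660,0.0000); lever o_n−o_1 = (-6.5981,-5.4282,0.0000)
cross product → J_v[:, 1] = (-0.0000,0.0000,-3.0000)
J_ω[:, 1] = z_1
entry J[4][1] = -0.8660

-0.866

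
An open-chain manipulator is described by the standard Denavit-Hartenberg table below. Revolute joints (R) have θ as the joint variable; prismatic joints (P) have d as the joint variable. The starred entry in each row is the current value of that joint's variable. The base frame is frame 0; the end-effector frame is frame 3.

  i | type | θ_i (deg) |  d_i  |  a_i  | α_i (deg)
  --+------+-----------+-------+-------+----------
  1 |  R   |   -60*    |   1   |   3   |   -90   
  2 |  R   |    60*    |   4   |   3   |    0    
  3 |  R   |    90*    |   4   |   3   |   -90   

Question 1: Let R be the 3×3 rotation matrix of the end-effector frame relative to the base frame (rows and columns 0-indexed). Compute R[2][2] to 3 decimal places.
End-effector z-axis (col 2 of R) = (-0.2500,0.4330,0.8660)
R[2][2] = 0.8660

0.866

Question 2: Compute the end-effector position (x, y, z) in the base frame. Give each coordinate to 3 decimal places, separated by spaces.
after link 1: o_1 = (1.5000, -2.5981, 1.0000)
after link 2: o_2 = (5.7141, -1.8971, -1.5981)
after link 3: o_3 = (7.8792, 2.3529, -3.0981)

7.879 2.353 -3.098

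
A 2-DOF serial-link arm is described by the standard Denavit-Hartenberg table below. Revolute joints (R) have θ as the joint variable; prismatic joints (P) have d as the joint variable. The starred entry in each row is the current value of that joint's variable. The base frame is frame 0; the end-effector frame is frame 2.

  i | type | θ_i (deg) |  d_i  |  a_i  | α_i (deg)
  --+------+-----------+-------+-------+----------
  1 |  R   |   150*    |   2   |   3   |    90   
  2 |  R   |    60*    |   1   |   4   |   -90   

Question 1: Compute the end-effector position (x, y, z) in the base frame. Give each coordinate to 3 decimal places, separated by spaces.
after link 1: o_1 = (-2.5981, 1.5000, 2.0000)
after link 2: o_2 = (-3.8301, 3.3660, 5.4641)

-3.830 3.366 5.464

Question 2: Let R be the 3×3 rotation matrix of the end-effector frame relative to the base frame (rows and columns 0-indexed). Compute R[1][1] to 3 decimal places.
End-effector y-axis (col 1 of R) = (-0.5000,-0.8660,-0.0000)
R[1][1] = -0.8660

-0.866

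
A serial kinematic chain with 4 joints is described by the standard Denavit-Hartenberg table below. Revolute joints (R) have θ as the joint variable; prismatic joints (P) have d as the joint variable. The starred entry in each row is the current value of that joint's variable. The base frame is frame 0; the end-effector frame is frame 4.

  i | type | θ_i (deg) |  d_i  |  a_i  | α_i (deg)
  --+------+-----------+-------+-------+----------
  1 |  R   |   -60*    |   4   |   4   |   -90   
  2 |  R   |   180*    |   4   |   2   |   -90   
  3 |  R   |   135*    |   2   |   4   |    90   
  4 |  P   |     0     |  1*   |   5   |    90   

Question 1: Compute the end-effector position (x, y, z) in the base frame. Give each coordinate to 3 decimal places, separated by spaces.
1.169 -8.167 6.000

after link 1: o_1 = (2.0000, -3.4641, 4.0000)
after link 2: o_2 = (4.4641, 0.2679, 4.0000)
after link 3: o_3 = (3.4288, -3.5958, 6.0000)
after link 4: o_4 = (1.1688, -8.1666, 6.0000)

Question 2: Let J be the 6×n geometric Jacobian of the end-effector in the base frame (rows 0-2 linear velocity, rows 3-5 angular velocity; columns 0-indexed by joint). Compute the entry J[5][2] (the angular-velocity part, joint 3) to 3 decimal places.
axis z_2 = (-0.0000,0.0000,1.0000); lever o_n−o_2 = (-3.2953,-8.4345,2.0000)
cross product → J_v[:, 2] = (8.4345,-3.2953,0.0000)
J_ω[:, 2] = z_2
entry J[5][2] = 1.0000

1.000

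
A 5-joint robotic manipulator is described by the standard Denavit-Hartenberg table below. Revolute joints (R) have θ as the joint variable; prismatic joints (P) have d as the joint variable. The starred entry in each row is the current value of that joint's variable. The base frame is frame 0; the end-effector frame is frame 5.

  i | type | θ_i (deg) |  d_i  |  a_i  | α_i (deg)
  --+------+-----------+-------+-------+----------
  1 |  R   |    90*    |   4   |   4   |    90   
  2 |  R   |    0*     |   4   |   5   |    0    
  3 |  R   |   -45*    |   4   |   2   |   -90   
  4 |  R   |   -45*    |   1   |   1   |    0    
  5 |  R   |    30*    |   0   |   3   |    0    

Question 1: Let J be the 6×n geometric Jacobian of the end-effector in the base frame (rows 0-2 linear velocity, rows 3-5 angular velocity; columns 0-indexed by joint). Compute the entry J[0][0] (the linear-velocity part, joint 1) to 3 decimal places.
-13.670

axis z_0 = ẑ; lever o_n−o_0 = (9.4836,13.6704,0.7439)
cross product → J_v[:, 0] = (-13.6704,9.4836,0.0000)
J_ω[:, 0] = z_0
entry J[0][0] = -13.6704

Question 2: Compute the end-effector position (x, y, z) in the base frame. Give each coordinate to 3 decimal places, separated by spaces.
9.484 13.670 0.744

after link 1: o_1 = (0.0000, 4.0000, 4.0000)
after link 2: o_2 = (4.0000, 9.0000, 4.0000)
after link 3: o_3 = (8.0000, 10.4142, 2.5858)
after link 4: o_4 = (8.7071, 11.6213, 2.7929)
after link 5: o_5 = (9.4836, 13.6704, 0.7439)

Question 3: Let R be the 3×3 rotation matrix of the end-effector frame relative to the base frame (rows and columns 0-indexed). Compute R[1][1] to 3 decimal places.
End-effector y-axis (col 1 of R) = (-0.9659,0.1830,-0.1830)
R[1][1] = 0.1830

0.183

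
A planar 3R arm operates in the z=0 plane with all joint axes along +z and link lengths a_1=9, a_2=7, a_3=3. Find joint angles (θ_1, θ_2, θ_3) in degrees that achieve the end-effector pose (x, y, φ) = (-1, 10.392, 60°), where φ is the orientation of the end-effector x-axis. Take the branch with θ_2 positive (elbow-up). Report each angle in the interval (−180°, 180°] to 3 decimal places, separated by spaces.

wrist centre = target − a_3·(cos φ, sin φ) = (-2.5000, 7.7939)
cos θ_2 = (66.9952−9²−7²)/(2·9·7) = -0.5000; θ_2 = 120.0025° (elbow-up)
β = atan2(7.7939,-2.5000) = 107.7843°; ψ = atan2(6.0620,5.4997) = 47.7843°
θ_1 = β − ψ = 60.0000°
θ_3 = φ − θ_1 − θ_2 = -120.0025° (wrapped to (-180°,180°])

60.000 120.002 -120.002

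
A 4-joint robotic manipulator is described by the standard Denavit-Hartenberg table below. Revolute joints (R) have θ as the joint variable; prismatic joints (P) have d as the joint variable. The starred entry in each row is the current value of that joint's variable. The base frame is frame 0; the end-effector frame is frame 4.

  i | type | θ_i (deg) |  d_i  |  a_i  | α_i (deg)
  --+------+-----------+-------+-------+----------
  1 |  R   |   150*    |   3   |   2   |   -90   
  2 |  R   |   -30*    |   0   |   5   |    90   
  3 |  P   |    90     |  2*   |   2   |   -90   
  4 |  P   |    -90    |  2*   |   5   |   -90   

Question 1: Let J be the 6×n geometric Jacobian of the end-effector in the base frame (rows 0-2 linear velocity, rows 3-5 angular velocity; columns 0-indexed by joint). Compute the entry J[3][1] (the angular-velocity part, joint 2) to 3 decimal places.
axis z_1 = (-0.5000,-0.8660,0.0000); lever o_n−o_1 = (-0.2189,-2.1830,7.5622)
cross product → J_v[:, 1] = (-6.5490,3.7811,0.9019)
J_ω[:, 1] = z_1
entry J[3][1] = -0.5000

-0.500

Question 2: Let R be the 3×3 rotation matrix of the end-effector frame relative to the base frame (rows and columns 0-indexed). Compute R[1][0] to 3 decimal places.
End-effector x-axis (col 0 of R) = (0.4330,-0.2500,0.8660)
R[1][0] = -0.2500

-0.250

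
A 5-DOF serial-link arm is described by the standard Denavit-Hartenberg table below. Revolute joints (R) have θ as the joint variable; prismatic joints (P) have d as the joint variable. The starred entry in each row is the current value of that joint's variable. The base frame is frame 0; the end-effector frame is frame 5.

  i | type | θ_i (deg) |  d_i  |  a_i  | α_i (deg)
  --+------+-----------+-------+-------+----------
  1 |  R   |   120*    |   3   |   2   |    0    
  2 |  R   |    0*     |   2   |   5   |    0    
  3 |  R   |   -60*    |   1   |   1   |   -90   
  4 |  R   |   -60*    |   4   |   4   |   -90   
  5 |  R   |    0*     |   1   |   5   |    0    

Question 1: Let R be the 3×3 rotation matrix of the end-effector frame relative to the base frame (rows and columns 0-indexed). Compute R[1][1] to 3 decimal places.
-0.500

End-effector y-axis (col 1 of R) = (0.8660,-0.5000,-0.0000)
R[1][1] = -0.5000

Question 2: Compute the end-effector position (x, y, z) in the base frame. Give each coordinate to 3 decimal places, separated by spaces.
after link 1: o_1 = (-1.0000, 1.7321, 3.0000)
after link 2: o_2 = (-3.5000, 6.0622, 5.0000)
after link 3: o_3 = (-3.0000, 6.9282, 6.0000)
after link 4: o_4 = (-5.4641, 10.6603, 9.4641)
after link 5: o_5 = (-3.7811, 13.5753, 13.2942)

-3.781 13.575 13.294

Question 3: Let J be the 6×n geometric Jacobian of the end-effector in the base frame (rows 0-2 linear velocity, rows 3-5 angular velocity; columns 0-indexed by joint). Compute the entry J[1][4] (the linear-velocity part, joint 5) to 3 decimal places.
axis z_4 = (0.4330,0.7500,-0.5000); lever o_n−o_4 = (1.6830,2.9151,3.8301)
cross product → J_v[:, 4] = (4.3301,-2.5000,0.0000)
J_ω[:, 4] = z_4
entry J[1][4] = -2.5000

-2.500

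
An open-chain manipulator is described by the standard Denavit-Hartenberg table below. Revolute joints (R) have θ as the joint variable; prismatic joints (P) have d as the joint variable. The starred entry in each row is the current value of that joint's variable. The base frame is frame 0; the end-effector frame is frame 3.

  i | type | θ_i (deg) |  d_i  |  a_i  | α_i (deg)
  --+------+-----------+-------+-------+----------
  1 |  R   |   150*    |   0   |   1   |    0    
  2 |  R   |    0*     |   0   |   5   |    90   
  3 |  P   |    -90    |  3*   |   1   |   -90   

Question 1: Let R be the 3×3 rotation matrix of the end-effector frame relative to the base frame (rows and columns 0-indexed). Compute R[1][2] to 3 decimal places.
0.500

End-effector z-axis (col 2 of R) = (-0.8660,0.5000,0.0000)
R[1][2] = 0.5000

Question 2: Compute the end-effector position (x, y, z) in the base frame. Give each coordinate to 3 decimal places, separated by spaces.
after link 1: o_1 = (-0.8660, 0.5000, 0.0000)
after link 2: o_2 = (-5.1962, 3.0000, 0.0000)
after link 3: o_3 = (-3.6962, 5.5981, -1.0000)

-3.696 5.598 -1.000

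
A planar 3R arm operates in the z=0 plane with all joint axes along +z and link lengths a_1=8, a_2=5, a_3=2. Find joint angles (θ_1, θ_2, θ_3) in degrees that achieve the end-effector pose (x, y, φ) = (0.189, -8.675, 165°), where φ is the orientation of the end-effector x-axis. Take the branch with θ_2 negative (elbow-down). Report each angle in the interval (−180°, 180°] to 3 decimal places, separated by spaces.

-45.004 -89.998 -59.998

wrist centre = target − a_3·(cos φ, sin φ) = (2.1209, -9.1926)
cos θ_2 = (89.0026−8²−5²)/(2·8·5) = 0.0000; θ_2 = -89.9981° (elbow-down)
β = atan2(-9.1926,2.1209) = -77.0085°; ψ = atan2(-5.0000,8.0002) = -32.0049°
θ_1 = β − ψ = -45.0036°
θ_3 = φ − θ_1 − θ_2 = -59.9982° (wrapped to (-180°,180°])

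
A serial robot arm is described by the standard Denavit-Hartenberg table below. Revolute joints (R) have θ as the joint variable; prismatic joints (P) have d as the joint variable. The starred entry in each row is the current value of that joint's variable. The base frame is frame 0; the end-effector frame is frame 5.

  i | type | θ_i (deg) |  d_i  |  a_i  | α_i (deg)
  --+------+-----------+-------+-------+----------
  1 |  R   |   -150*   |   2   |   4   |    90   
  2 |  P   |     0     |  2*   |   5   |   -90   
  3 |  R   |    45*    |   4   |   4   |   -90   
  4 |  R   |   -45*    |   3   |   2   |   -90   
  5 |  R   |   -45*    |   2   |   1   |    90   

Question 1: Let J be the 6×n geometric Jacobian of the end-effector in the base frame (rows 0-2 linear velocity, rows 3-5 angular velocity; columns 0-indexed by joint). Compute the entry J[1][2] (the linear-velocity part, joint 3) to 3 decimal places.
1.684

axis z_2 = (0.0000,0.0000,1.0000); lever o_n−o_2 = (1.6841,-8.0382,4.5000)
cross product → J_v[:, 2] = (8.0382,1.6841,-0.0000)
J_ω[:, 2] = z_2
entry J[1][2] = 1.6841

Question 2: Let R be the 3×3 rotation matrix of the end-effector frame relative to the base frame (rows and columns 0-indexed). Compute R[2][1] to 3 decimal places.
-0.707

End-effector y-axis (col 1 of R) = (-0.1830,-0.6830,-0.7071)
R[2][1] = -0.7071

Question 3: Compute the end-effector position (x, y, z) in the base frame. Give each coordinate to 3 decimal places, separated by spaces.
after link 1: o_1 = (-3.4641, -2.0000, 2.0000)
after link 2: o_2 = (-8.7942, -2.7679, 2.0000)
after link 3: o_3 = (-9.8295, -6.6317, 6.0000)
after link 4: o_4 = (-7.2978, -8.7741, 7.4142)
after link 5: o_5 = (-7.1102, -10.8061, 6.5000)

-7.110 -10.806 6.500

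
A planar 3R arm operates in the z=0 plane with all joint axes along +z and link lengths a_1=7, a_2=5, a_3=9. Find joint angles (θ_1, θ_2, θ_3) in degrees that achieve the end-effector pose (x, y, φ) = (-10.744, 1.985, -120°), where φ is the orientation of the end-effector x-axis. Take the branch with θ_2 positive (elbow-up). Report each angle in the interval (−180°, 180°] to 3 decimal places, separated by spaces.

wrist centre = target − a_3·(cos φ, sin φ) = (-6.2440, 9.7792)
cos θ_2 = (134.6208−7²−5²)/(2·7·5) = 0.8660; θ_2 = 30.0015° (elbow-up)
β = atan2(9.7792,-6.2440) = 122.5581°; ψ = atan2(2.5001,11.3301) = 12.4436°
θ_1 = β − ψ = 110.1145°
θ_3 = φ − θ_1 − θ_2 = 99.8840° (wrapped to (-180°,180°])

110.114 30.002 99.884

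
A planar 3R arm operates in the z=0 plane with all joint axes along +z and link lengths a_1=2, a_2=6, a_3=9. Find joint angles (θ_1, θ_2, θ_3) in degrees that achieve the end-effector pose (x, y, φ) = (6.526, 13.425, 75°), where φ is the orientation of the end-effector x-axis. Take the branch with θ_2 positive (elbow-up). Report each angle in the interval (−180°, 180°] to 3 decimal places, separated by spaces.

wrist centre = target − a_3·(cos φ, sin φ) = (4.1966, 4.7317)
cos θ_2 = (40.0004−2²−6²)/(2·2·6) = 0.0000; θ_2 = 89.9991° (elbow-up)
β = atan2(4.7317,4.1966) = 48.4294°; ψ = atan2(6.0000,2.0001) = 71.5643°
θ_1 = β − ψ = -23.1348°
θ_3 = φ − θ_1 − θ_2 = 8.1357° (wrapped to (-180°,180°])

-23.135 89.999 8.136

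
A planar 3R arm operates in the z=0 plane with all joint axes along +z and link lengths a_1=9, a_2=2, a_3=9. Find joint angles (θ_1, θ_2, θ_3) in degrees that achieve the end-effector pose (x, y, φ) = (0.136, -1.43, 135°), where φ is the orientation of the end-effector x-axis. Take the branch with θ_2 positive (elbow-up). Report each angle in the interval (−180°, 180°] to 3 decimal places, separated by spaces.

wrist centre = target − a_3·(cos φ, sin φ) = (6.5000, -7.7940)
cos θ_2 = (102.9953−9²−2²)/(2·9·2) = 0.4999; θ_2 = 60.0086° (elbow-up)
β = atan2(-7.7940,6.5000) = -50.1728°; ψ = atan2(1.7322,9.9997) = 9.8275°
θ_1 = β − ψ = -60.0003°
θ_3 = φ − θ_1 − θ_2 = 134.9917° (wrapped to (-180°,180°])

-60.000 60.009 134.992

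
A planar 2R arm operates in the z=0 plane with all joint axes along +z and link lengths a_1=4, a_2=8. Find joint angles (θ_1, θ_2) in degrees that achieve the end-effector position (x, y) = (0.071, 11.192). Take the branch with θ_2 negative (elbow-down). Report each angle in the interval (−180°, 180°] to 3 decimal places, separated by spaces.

cos θ_2 = (125.2659−4²−8²)/(2·4·8) = 0.7073; θ_2 = -44.9860° (elbow-down)
β = atan2(11.1920,0.0710) = 89.6365°; ψ = atan2(-5.6555,9.6582) = -30.3515°
θ_1 = β − ψ = 119.9880°

119.988 -44.986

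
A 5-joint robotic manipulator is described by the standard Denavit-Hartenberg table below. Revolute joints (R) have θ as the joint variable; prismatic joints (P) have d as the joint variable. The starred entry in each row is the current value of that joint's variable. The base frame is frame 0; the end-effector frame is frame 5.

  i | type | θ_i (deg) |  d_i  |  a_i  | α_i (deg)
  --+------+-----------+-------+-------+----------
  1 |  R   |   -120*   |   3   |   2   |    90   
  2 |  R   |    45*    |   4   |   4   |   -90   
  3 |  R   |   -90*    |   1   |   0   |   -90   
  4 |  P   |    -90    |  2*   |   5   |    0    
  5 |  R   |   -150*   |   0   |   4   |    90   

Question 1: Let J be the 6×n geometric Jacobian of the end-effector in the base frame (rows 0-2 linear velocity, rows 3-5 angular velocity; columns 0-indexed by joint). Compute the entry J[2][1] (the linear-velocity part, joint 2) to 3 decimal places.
2.449

axis z_1 = (-0.8660,0.5000,0.0000); lever o_n−o_1 = (-2.9568,-1.1213,6.0358)
cross product → J_v[:, 1] = (3.0179,5.2271,2.4495)
J_ω[:, 1] = z_1
entry J[2][1] = 2.4495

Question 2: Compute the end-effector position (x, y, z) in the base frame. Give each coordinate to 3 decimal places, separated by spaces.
-3.957 -2.853 9.036

after link 1: o_1 = (-1.0000, -1.7321, 3.0000)
after link 2: o_2 = (-5.8783, -2.1815, 5.8284)
after link 3: o_3 = (-5.5248, -1.5692, 6.5355)
after link 4: o_4 = (-4.4641, 0.2679, 11.4853)
after link 5: o_5 = (-3.9568, -2.8534, 9.0358)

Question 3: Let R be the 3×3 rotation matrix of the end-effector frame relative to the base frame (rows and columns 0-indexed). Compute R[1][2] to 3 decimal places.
0.127

End-effector z-axis (col 2 of R) = (-0.9268,0.1268,-0.3536)
R[1][2] = 0.1268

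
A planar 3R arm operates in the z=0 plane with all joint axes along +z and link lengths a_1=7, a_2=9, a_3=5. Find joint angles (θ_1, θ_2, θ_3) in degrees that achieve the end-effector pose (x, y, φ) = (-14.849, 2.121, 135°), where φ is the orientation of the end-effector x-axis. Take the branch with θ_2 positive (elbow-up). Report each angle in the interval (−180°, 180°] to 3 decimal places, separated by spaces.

135.000 90.002 -90.003

wrist centre = target − a_3·(cos φ, sin φ) = (-11.3135, -1.4145)
cos θ_2 = (129.9954−7²−9²)/(2·7·9) = -0.0000; θ_2 = 90.0021° (elbow-up)
β = atan2(-1.4145,-11.3135) = -172.8732°; ψ = atan2(9.0000,6.9997) = 52.1263°
θ_1 = β − ψ = -224.9995°
θ_3 = φ − θ_1 − θ_2 = -90.0025° (wrapped to (-180°,180°])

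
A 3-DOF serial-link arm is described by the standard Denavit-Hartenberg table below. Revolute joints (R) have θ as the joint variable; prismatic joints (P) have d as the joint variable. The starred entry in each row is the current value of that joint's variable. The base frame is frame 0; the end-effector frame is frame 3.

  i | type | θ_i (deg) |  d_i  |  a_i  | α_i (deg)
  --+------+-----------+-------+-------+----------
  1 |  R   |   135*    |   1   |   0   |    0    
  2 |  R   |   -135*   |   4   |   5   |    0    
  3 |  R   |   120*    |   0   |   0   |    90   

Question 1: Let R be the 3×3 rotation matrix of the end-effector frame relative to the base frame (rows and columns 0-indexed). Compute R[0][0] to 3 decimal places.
-0.500

End-effector x-axis (col 0 of R) = (-0.5000,0.8660,0.0000)
R[0][0] = -0.5000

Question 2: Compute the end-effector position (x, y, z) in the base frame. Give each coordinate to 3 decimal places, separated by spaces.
5.000 0.000 5.000

after link 1: o_1 = (0.0000, 0.0000, 1.0000)
after link 2: o_2 = (5.0000, 0.0000, 5.0000)
after link 3: o_3 = (5.0000, 0.0000, 5.0000)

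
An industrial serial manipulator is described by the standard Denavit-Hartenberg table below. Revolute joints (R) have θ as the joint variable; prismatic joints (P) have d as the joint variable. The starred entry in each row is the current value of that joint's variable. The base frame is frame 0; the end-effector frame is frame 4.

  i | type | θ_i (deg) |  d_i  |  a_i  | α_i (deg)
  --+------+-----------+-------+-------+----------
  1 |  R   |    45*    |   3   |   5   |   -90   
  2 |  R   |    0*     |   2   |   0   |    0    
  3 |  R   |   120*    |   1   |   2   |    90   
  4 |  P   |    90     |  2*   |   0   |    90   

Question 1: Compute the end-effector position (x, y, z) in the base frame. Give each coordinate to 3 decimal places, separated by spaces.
after link 1: o_1 = (3.5355, 3.5355, 3.0000)
after link 2: o_2 = (2.1213, 4.9497, 3.0000)
after link 3: o_3 = (0.7071, 4.9497, 1.2679)
after link 4: o_4 = (1.9319, 6.1745, 0.2679)

1.932 6.174 0.268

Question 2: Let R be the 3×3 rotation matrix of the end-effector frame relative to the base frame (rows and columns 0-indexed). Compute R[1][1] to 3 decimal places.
End-effector y-axis (col 1 of R) = (0.6124,0.6124,-0.5000)
R[1][1] = 0.6124

0.612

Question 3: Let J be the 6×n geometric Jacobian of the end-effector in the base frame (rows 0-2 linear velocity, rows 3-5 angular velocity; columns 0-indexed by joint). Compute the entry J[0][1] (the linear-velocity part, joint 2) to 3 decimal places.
-1.932

axis z_1 = (-0.7071,0.7071,0.0000); lever o_n−o_1 = (-1.6037,2.6390,-2.7321)
cross product → J_v[:, 1] = (-1.9319,-1.9319,-0.7321)
J_ω[:, 1] = z_1
entry J[0][1] = -1.9319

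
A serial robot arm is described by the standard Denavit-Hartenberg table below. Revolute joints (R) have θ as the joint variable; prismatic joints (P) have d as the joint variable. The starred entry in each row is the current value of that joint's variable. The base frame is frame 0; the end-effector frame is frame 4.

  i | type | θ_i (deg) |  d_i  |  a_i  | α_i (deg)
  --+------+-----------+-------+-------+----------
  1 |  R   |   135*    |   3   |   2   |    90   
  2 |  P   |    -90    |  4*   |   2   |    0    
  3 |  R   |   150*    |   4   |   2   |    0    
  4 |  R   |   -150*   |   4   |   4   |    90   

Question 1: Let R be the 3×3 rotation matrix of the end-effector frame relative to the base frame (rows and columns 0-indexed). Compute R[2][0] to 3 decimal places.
-1.000

End-effector x-axis (col 0 of R) = (0.0000,0.0000,-1.0000)
R[2][0] = -1.0000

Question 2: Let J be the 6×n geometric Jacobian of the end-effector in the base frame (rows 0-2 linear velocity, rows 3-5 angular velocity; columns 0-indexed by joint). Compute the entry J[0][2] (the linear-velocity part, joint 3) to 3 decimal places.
axis z_2 = (0.7071,0.7071,0.0000); lever o_n−o_2 = (4.9497,6.3640,-2.2679)
cross product → J_v[:, 2] = (-1.6037,1.6037,1.0000)
J_ω[:, 2] = z_2
entry J[0][2] = -1.6037

-1.604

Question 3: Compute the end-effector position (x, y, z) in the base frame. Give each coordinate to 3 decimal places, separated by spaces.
after link 1: o_1 = (-1.4142, 1.4142, 3.0000)
after link 2: o_2 = (1.4142, 4.2426, 1.0000)
after link 3: o_3 = (3.5355, 7.7782, 2.7321)
after link 4: o_4 = (6.3640, 10.6066, -1.2679)

6.364 10.607 -1.268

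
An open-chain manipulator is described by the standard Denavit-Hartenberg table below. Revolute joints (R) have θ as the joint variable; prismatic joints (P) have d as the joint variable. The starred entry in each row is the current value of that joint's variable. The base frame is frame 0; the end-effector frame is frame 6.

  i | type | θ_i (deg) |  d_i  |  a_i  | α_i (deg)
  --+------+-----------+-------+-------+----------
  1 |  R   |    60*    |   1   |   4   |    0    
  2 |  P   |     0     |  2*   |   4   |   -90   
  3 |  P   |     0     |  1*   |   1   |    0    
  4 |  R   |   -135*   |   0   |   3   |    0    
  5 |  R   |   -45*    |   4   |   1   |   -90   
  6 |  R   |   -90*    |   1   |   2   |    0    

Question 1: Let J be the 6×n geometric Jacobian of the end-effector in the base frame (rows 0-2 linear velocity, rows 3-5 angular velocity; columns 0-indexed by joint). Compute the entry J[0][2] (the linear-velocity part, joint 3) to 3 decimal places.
prismatic axis z_2 = (-0.8660,0.5000,0.0000)
J_v[:, 2] = z_2; J_ω[:, 2] = (0,0,0)
entry J[0][2] = -0.8660

-0.866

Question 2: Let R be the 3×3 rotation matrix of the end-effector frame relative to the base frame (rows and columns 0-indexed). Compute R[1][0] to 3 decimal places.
End-effector x-axis (col 0 of R) = (-0.8660,0.5000,0.0000)
R[1][0] = 0.5000

0.500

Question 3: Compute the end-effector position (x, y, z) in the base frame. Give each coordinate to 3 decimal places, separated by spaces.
after link 1: o_1 = (2.0000, 3.4641, 1.0000)
after link 2: o_2 = (4.0000, 6.9282, 3.0000)
after link 3: o_3 = (3.6340, 8.2942, 3.0000)
after link 4: o_4 = (2.5733, 6.4571, 5.1213)
after link 5: o_5 = (-1.3908, 7.5911, 5.1213)
after link 6: o_6 = (-3.1228, 8.5911, 6.1213)

-3.123 8.591 6.121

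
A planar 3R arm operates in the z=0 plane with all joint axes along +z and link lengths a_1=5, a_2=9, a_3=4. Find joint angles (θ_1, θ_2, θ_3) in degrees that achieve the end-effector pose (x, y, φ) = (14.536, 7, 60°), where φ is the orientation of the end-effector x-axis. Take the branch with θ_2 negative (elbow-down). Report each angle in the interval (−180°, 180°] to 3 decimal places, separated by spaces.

wrist centre = target − a_3·(cos φ, sin φ) = (12.5360, 3.5359)
cos θ_2 = (169.6539−5²−9²)/(2·5·9) = 0.7073; θ_2 = -44.9872° (elbow-down)
β = atan2(3.5359,12.5360) = 15.7516°; ψ = atan2(-6.3625,11.3654) = -29.2408°
θ_1 = β − ψ = 44.9924°
θ_3 = φ − θ_1 − θ_2 = 59.9947° (wrapped to (-180°,180°])

44.992 -44.987 59.995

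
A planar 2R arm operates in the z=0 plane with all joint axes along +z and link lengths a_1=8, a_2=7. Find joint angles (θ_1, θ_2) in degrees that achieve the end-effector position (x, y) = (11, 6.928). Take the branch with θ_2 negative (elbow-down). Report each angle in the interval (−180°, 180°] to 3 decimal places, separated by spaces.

60.000 -60.002

cos θ_2 = (168.9972−8²−7²)/(2·8·7) = 0.5000; θ_2 = -60.0017° (elbow-down)
β = atan2(6.9280,11.0000) = 32.2035°; ψ = atan2(-6.0623,11.4998) = -27.7965°
θ_1 = β − ψ = 60.0000°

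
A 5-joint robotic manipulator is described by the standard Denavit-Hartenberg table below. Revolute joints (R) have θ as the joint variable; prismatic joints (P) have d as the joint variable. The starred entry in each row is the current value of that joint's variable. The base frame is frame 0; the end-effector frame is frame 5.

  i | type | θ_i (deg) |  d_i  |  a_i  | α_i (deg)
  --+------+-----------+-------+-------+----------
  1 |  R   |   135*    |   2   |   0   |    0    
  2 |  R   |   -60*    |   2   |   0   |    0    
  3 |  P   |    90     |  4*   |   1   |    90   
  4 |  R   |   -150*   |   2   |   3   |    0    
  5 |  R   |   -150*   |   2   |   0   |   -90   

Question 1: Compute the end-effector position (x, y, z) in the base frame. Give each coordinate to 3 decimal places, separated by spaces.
after link 1: o_1 = (0.0000, 0.0000, 2.0000)
after link 2: o_2 = (0.0000, 0.0000, 4.0000)
after link 3: o_3 = (-0.9659, 0.2588, 8.0000)
after link 4: o_4 = (2.0613, 1.5182, 6.5000)
after link 5: o_5 = (2.5789, 3.4501, 6.5000)

2.579 3.450 6.500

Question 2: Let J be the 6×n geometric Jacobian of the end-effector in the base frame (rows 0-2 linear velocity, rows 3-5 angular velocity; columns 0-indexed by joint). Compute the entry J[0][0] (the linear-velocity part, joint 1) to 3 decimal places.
axis z_0 = ẑ; lever o_n−o_0 = (2.5789,3.4501,6.5000)
cross product → J_v[:, 0] = (-3.4501,2.5789,0.0000)
J_ω[:, 0] = z_0
entry J[0][0] = -3.4501

-3.450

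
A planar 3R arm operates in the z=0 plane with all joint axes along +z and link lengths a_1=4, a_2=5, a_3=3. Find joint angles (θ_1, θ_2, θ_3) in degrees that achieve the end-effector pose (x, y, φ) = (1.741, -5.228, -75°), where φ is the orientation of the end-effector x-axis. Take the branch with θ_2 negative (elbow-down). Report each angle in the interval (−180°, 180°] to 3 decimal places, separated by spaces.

wrist centre = target − a_3·(cos φ, sin φ) = (0.9645, -2.3302)
cos θ_2 = (6.3603−4²−5²)/(2·4·5) = -0.8660; θ_2 = -149.9963° (elbow-down)
β = atan2(-2.3302,0.9645) = -67.5140°; ψ = atan2(-2.5003,-0.3300) = -97.5179°
θ_1 = β − ψ = 30.0039°
θ_3 = φ − θ_1 − θ_2 = 44.9923° (wrapped to (-180°,180°])

30.004 -149.996 44.992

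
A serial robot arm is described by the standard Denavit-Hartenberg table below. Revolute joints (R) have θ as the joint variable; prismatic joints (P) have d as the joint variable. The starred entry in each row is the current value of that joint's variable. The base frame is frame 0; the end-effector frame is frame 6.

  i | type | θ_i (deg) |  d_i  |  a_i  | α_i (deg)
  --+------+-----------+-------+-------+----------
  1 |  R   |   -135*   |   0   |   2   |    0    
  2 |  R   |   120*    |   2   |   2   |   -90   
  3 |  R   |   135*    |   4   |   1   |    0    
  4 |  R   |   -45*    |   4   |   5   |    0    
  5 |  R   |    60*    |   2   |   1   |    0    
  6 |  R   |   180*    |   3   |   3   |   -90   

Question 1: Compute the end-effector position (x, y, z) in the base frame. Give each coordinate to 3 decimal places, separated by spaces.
4.872 10.360 -2.707

after link 1: o_1 = (-1.4142, -1.4142, 0.0000)
after link 2: o_2 = (0.5176, -1.9319, 2.0000)
after link 3: o_3 = (0.8699, 2.1149, 1.2929)
after link 4: o_4 = (1.9052, 5.9786, -3.7071)
after link 5: o_5 = (1.5863, 8.1346, -4.2071)
after link 6: o_6 = (4.8723, 10.3599, -2.7071)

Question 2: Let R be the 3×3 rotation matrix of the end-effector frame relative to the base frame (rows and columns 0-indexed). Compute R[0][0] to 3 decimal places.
0.837

End-effector x-axis (col 0 of R) = (0.8365,-0.2241,0.5000)
R[0][0] = 0.8365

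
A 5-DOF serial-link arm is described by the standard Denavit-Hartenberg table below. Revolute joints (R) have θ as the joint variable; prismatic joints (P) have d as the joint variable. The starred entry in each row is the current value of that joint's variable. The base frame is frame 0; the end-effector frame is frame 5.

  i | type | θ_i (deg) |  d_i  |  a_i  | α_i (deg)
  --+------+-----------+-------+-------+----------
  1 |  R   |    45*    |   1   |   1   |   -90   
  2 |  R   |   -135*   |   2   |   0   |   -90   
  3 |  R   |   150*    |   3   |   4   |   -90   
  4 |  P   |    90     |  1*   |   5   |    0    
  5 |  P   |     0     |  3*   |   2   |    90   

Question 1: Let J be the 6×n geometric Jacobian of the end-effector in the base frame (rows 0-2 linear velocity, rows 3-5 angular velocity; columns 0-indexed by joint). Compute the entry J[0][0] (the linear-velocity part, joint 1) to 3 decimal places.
-3.889

axis z_0 = ẑ; lever o_n−o_0 = (-1.0103,3.8886,-5.6921)
cross product → J_v[:, 0] = (-3.8886,-1.0103,0.0000)
J_ω[:, 0] = z_0
entry J[0][0] = -3.8886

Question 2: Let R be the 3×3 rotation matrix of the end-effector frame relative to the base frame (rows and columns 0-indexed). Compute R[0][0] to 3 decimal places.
End-effector x-axis (col 0 of R) = (-0.5000,-0.5000,-0.7071)
R[0][0] = -0.5000

-0.500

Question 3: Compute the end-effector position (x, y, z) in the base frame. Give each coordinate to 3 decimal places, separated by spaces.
after link 1: o_1 = (0.7071, 0.7071, 1.0000)
after link 2: o_2 = (-0.7071, 2.1213, 1.0000)
after link 3: o_3 = (3.9392, 3.9392, 0.6718)
after link 4: o_4 = (1.0768, 2.3015, -3.2173)
after link 5: o_5 = (-1.0103, 3.8886, -5.6921)

-1.010 3.889 -5.692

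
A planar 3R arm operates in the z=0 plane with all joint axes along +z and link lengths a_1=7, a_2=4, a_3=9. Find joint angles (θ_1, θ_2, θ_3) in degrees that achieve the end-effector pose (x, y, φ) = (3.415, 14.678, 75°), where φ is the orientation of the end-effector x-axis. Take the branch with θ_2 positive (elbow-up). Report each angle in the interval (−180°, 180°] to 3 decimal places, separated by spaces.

wrist centre = target − a_3·(cos φ, sin φ) = (1.0856, 5.9847)
cos θ_2 = (36.9948−7²−4²)/(2·7·4) = -0.5001; θ_2 = 120.0061° (elbow-up)
β = atan2(5.9847,1.0856) = 79.7183°; ψ = atan2(3.4639,4.9996) = 34.7153°
θ_1 = β − ψ = 45.0029°
θ_3 = φ − θ_1 − θ_2 = -90.0090° (wrapped to (-180°,180°])

45.003 120.006 -90.009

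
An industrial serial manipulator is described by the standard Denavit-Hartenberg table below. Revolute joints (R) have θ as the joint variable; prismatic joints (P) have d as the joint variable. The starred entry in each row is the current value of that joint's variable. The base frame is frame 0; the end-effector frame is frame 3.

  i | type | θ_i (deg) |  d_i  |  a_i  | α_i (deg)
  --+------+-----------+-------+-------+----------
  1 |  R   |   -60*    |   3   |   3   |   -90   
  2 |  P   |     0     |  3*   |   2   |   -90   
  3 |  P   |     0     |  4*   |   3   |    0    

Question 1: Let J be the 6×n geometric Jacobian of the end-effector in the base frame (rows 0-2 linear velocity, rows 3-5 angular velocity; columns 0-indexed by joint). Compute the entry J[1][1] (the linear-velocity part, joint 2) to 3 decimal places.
prismatic axis z_1 = (0.8660,0.5000,0.0000)
J_v[:, 1] = z_1; J_ω[:, 1] = (0,0,0)
entry J[1][1] = 0.5000

0.500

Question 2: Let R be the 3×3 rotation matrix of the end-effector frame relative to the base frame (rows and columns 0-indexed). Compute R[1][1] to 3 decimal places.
End-effector y-axis (col 1 of R) = (-0.8660,-0.5000,-0.0000)
R[1][1] = -0.5000

-0.500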